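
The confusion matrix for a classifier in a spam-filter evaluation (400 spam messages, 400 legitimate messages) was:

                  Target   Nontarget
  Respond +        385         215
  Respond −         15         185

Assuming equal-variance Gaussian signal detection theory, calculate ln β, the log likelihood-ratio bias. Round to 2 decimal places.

ln β = -1.58

H = 385/400 = 0.9625
FA = 215/400 = 0.5375
z(H) = 1.780
z(FA) = 0.094
ln β = −½·[z(H)² − z(FA)²] = −0.5 × (3.168 − 0.009) = -1.5795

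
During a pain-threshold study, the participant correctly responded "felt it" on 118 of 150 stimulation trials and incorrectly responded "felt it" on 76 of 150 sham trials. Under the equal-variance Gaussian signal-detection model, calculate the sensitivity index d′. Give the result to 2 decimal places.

d′ = 0.78

H = 118/150 = 0.7867
FA = 76/150 = 0.5067
z(H) = 0.795
z(FA) = 0.017
d' = z(H) − z(FA) = 0.795 − 0.017 = 0.778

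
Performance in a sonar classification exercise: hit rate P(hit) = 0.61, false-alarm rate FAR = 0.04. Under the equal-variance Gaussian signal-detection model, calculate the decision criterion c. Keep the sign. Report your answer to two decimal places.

c = 0.74

z(H) = 0.2793
z(FA) = -1.7507
c = −½·[z(H) + z(FA)] = −0.5 × (0.2793 + (-1.7507)) = 0.7357
c > 0: the sonar operator has a conservative response bias.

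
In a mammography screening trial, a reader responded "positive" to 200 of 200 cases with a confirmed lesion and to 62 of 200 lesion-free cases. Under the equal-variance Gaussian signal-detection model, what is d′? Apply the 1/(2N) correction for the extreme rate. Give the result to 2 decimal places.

d′ = 3.30

The hit rate is 200/200 = 1, so apply the 1/(2N) correction: H → 1 − 1/(2·200) = 0.99750.
z(H) = z(0.99750) = 2.807
z(FA) = z(0.31000) = -0.496
d' = 2.807 − (-0.496) = 3.303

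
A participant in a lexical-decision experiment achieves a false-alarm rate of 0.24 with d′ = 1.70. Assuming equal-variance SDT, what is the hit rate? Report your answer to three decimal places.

z(false-alarm rate) = z(0.24) = -0.7063
z(H) = z(FA) + d' = -0.7063 + 1.70 = 0.9937
hit rate = Φ(0.9937) = 0.8398

hit rate = 0.840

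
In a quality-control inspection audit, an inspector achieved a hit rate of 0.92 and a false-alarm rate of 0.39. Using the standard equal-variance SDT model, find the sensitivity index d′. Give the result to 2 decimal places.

z(H) = 1.4051
z(FA) = -0.2793
d' = z(H) − z(FA) = 1.4051 − (-0.2793) = 1.6844

d′ = 1.68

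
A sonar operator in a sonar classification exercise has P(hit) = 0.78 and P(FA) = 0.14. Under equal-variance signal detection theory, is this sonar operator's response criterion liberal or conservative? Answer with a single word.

z(H) = 0.772, z(FA) = -1.080
c = −½·(z(H) + z(FA)) = 0.154
c > 0 → conservative criterion (biased toward responding “no”).

conservative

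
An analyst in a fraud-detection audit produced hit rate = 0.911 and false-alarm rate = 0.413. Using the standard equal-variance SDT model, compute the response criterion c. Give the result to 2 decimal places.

Φ⁻¹(H) = Φ⁻¹(0.911) = 1.3469
Φ⁻¹(FA) = Φ⁻¹(0.413) = -0.2198
c = −½·[z(H) + z(FA)] = −0.5 × (1.3469 + (-0.2198)) = -0.56355
c < 0: the analyst has a liberal response bias.

c = -0.56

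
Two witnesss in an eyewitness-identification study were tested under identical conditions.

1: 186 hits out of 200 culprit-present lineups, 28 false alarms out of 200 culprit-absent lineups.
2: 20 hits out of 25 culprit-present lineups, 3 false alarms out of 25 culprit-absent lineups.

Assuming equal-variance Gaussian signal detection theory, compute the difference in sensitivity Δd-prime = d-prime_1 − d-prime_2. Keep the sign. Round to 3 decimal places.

Δd-prime = 0.540

1: z(0.9300) = 1.4758, z(0.1400) = -1.0803, d' = 2.5561
2: z(0.8000) = 0.8416, z(0.1200) = -1.1750, d' = 2.0166
Δd' = d'_1 − d'_2 = 2.5561 − 2.0166 = 0.5395
1 has the higher sensitivity.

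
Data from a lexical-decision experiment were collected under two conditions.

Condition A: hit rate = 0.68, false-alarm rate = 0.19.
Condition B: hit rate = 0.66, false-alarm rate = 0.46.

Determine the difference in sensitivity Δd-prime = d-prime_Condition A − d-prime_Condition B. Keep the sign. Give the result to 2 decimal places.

Condition A: z(0.68) = 0.468, z(0.19) = -0.878, d' = 1.346
Condition B: z(0.66) = 0.412, z(0.46) = -0.100, d' = 0.512
Δd' = d'_Condition A − d'_Condition B = 1.346 − 0.512 = 0.834
Condition A has the higher sensitivity.

Δd-prime = 0.83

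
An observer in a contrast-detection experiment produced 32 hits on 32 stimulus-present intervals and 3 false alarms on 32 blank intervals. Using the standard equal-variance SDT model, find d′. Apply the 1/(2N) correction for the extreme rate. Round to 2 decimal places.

The hit rate is 32/32 = 1, so apply the 1/(2N) correction: H → 1 − 1/(2·32) = 0.98438.
z(H) = z(0.98438) = 2.154
z(FA) = z(0.09375) = -1.318
d' = 2.154 − (-1.318) = 3.472

d′ = 3.47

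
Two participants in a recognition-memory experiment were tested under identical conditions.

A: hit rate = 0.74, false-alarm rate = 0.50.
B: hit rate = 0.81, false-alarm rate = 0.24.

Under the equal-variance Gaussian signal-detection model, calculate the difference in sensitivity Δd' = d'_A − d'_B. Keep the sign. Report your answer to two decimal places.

A: z(0.74) = 0.643, z(0.50) = 0.000, d' = 0.643
B: z(0.81) = 0.878, z(0.24) = -0.706, d' = 1.584
Δd' = d'_A − d'_B = 0.643 − 1.584 = -0.941
B has the higher sensitivity.

Δd' = -0.94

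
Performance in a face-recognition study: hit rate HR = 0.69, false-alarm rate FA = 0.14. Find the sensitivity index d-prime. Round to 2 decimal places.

Φ⁻¹(H) = 0.496
Φ⁻¹(FA) = -1.080
d' = z(H) − z(FA) = 0.496 − (-1.080) = 1.576

d-prime = 1.58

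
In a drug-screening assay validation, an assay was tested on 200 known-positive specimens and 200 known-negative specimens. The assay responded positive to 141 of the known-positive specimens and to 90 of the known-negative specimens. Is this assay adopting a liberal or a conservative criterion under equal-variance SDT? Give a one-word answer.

liberal

z(H) = 0.539, z(FA) = -0.126
c = −½·(z(H) + z(FA)) = -0.2065
c < 0 → liberal criterion (biased toward responding “yes”).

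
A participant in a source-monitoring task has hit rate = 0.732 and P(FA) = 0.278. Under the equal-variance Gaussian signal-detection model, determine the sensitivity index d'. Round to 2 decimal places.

z(H) = z(0.732) = 0.6189
z(FA) = z(0.278) = -0.5888
d' = z(H) − z(FA) = 0.6189 − (-0.5888) = 1.2077

d' = 1.21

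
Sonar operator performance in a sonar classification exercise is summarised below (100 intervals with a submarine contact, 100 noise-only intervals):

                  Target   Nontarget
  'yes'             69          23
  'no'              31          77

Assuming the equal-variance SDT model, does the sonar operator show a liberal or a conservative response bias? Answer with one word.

conservative

z(H) = 0.496, z(FA) = -0.739
c = −½·(z(H) + z(FA)) = 0.1215
c > 0 → conservative criterion (biased toward responding “no”).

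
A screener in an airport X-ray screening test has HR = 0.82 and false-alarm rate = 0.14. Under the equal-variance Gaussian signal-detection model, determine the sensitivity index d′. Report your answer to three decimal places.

z(H) = z(0.82) = 0.9154
z(FA) = z(0.14) = -1.0803
d' = z(H) − z(FA) = 0.9154 − (-1.0803) = 1.9957

d′ = 1.996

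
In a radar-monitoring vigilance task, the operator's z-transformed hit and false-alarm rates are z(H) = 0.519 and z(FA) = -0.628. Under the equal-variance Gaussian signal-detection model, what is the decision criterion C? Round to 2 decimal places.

c = −½·[z(H) + z(FA)] = −½·(0.519 + (-0.628)) = 0.0545
c > 0: the operator has a conservative response bias.

C = 0.05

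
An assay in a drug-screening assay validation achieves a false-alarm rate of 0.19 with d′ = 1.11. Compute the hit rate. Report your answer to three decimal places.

z(false-alarm rate) = z(0.19) = -0.8779
z(H) = z(FA) + d' = -0.8779 + 1.11 = 0.2321
hit rate = Φ(0.2321) = 0.5918

hit rate = 0.592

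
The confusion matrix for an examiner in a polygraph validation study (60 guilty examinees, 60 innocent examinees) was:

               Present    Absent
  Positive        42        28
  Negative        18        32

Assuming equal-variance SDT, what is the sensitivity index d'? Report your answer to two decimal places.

H = 42/60 = 0.7000
FA = 28/60 = 0.4667
Φ⁻¹(H) = 0.524
Φ⁻¹(FA) = -0.084
d' = z(H) − z(FA) = 0.524 − (-0.084) = 0.608

d' = 0.61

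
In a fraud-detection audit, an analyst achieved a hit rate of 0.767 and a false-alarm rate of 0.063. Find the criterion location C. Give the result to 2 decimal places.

z(0.767) = 0.729, z(0.063) = -1.530
c = −½·[z(H) + z(FA)] = −0.5 × (0.729 + (-1.530)) = 0.4005

C = 0.40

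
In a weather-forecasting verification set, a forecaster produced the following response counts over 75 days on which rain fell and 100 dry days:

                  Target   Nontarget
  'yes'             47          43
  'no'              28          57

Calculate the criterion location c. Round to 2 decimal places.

H = 47/75 = 0.6267
FA = 43/100 = 0.4300
z(H) = z(0.6267) = 0.323
z(FA) = z(0.4300) = -0.176
c = −½·[z(H) + z(FA)] = −0.5 × (0.323 + (-0.176)) = -0.0735
c < 0: the forecaster has a liberal response bias.

c = -0.07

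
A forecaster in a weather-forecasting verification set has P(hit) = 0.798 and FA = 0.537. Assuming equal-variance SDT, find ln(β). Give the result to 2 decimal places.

ln β = -0.34

Φ⁻¹(H) = 0.834
Φ⁻¹(FA) = 0.093
ln β = −½·[z(H)² − z(FA)²] = −0.5 × (0.696 − 0.009) = -0.3435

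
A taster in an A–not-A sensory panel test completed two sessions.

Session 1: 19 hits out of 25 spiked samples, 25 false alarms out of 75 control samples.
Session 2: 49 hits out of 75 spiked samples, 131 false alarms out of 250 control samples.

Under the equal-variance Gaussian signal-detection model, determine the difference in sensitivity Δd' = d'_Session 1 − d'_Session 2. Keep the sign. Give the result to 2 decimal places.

Session 1: z(0.7600) = 0.706, z(0.3333) = -0.431, d' = 1.137
Session 2: z(0.6533) = 0.394, z(0.5240) = 0.060, d' = 0.334
Δd' = d'_Session 1 − d'_Session 2 = 1.137 − 0.334 = 0.803
Session 1 has the higher sensitivity.

Δd' = 0.80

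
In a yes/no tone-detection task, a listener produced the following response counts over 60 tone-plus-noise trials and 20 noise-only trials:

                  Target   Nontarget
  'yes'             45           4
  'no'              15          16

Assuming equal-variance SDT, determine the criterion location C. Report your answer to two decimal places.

H = 45/60 = 0.7500
FA = 4/20 = 0.2000
z(0.7500) = 0.674, z(0.2000) = -0.842
c = −½·[z(H) + z(FA)] = −0.5 × (0.674 + (-0.842)) = 0.084
c > 0: the listener has a conservative response bias.

C = 0.08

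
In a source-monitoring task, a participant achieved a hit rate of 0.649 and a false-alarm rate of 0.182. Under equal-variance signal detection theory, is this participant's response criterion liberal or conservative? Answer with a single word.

conservative

z(H) = 0.383, z(FA) = -0.908
c = −½·(z(H) + z(FA)) = 0.2625
c > 0 → conservative criterion (biased toward responding “no”).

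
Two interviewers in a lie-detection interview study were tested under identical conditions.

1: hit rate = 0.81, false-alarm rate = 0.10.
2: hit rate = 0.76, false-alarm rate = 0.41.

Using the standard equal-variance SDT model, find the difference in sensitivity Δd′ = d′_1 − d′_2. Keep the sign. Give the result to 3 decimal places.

Δd′ = 1.226

1: z(0.81) = 0.8779, z(0.10) = -1.2816, d' = 2.1595
2: z(0.76) = 0.7063, z(0.41) = -0.2275, d' = 0.9338
Δd' = d'_1 − d'_2 = 2.1595 − 0.9338 = 1.2257
1 has the higher sensitivity.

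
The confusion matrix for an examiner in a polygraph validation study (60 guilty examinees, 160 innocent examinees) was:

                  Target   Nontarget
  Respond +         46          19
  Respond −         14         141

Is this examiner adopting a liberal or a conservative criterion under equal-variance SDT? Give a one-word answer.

z(H) = 0.728, z(FA) = -1.181
c = −½·(z(H) + z(FA)) = 0.2265
c > 0 → conservative criterion (biased toward responding “no”).

conservative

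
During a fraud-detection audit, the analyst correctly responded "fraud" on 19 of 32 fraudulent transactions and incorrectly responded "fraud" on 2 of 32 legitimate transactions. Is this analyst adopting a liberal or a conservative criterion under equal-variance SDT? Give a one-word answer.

z(H) = 0.237, z(FA) = -1.534
c = −½·(z(H) + z(FA)) = 0.6485
c > 0 → conservative criterion (biased toward responding “no”).

conservative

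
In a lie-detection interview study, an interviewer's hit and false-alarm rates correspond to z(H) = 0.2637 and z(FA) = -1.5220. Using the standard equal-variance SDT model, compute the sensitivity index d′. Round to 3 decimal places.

d′ = 1.786

d' = z(H) − z(FA) = 0.2637 − (-1.5220) = 1.7857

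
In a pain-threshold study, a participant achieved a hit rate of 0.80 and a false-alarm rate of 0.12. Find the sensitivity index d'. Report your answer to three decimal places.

Φ⁻¹(H) = 0.8416
Φ⁻¹(FA) = -1.1750
d' = z(H) − z(FA) = 0.8416 − (-1.1750) = 2.0166

d' = 2.017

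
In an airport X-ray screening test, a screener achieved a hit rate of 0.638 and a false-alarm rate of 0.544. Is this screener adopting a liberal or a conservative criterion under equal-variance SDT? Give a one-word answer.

liberal

z(H) = 0.353, z(FA) = 0.111
c = −½·(z(H) + z(FA)) = -0.232
c < 0 → liberal criterion (biased toward responding “yes”).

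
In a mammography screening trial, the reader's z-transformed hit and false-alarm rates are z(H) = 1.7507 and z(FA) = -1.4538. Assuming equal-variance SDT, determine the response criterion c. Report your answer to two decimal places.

c = −½·[z(H) + z(FA)] = −½·(1.7507 + (-1.4538)) = -0.14845

c = -0.15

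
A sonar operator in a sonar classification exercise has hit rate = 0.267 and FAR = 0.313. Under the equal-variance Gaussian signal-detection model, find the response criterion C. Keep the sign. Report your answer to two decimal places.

C = 0.55

z(H) = z(0.267) = -0.622
z(FA) = z(0.313) = -0.487
c = −½·[z(H) + z(FA)] = −0.5 × (-0.622 + (-0.487)) = 0.5545
c > 0: the sonar operator has a conservative response bias.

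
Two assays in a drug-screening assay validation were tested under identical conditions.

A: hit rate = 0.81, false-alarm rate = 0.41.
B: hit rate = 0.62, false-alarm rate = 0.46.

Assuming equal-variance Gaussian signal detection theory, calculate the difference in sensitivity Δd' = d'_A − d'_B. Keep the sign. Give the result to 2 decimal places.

Δd' = 0.70

A: z(0.81) = 0.878, z(0.41) = -0.228, d' = 1.106
B: z(0.62) = 0.305, z(0.46) = -0.100, d' = 0.405
Δd' = d'_A − d'_B = 1.106 − 0.405 = 0.701
A has the higher sensitivity.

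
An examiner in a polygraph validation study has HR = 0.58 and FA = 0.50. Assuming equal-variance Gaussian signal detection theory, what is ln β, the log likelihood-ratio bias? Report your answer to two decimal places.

ln β = -0.02

z(H) = z(0.58) = 0.202
z(FA) = z(0.50) = 0.000
ln β = −½·[z(H)² − z(FA)²] = −0.5 × (0.041 − 0.000) = -0.0205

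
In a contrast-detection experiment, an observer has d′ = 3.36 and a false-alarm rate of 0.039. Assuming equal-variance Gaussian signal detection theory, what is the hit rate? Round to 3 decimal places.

hit rate = 0.945

z(false-alarm rate) = z(0.039) = -1.7624
z(H) = z(FA) + d' = -1.7624 + 3.36 = 1.5976
hit rate = Φ(1.5976) = 0.9449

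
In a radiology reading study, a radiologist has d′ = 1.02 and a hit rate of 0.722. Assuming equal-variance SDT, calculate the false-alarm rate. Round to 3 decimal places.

z(hit rate) = z(0.722) = 0.5888
z(FA) = z(H) − d' = 0.5888 − 1.02 = -0.4312
false-alarm rate = Φ(-0.4312) = 0.3332

false-alarm rate = 0.333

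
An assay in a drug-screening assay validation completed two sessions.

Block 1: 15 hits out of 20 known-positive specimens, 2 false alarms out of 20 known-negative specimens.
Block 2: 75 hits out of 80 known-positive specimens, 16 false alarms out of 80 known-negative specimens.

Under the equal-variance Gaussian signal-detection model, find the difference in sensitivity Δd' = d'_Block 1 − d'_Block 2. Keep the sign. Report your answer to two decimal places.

Block 1: z(0.7500) = 0.674, z(0.1000) = -1.282, d' = 1.956
Block 2: z(0.9375) = 1.534, z(0.2000) = -0.842, d' = 2.376
Δd' = d'_Block 1 − d'_Block 2 = 1.956 − 2.376 = -0.420
Block 2 has the higher sensitivity.

Δd' = -0.42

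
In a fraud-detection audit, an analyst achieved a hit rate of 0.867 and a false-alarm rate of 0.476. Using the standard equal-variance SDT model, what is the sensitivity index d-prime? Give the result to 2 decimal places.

d-prime = 1.17

Φ⁻¹(H) = 1.112
Φ⁻¹(FA) = -0.060
d' = z(H) − z(FA) = 1.112 − (-0.060) = 1.172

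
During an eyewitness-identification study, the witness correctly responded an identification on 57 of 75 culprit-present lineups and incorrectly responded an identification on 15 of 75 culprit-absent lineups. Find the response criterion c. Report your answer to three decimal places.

c = 0.068

H = 57/75 = 0.7600
FA = 15/75 = 0.2000
z(H) = z(0.7600) = 0.7063
z(FA) = z(0.2000) = -0.8416
c = −½·[z(H) + z(FA)] = −0.5 × (0.7063 + (-0.8416)) = 0.06765
c > 0: the witness has a conservative response bias.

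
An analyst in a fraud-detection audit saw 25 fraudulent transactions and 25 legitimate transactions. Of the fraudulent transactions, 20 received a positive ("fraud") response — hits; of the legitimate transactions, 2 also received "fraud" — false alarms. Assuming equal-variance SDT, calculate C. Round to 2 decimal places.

H = 20/25 = 0.8000
FA = 2/25 = 0.0800
z(H) = z(0.8000) = 0.8416
z(FA) = z(0.0800) = -1.4051
c = −½·[z(H) + z(FA)] = −0.5 × (0.8416 + (-1.4051)) = 0.28175

C = 0.28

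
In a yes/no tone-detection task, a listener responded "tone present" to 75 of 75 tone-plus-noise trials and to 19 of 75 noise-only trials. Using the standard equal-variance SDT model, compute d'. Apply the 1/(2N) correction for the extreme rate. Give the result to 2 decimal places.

d' = 3.14

The hit rate is 75/75 = 1, so apply the 1/(2N) correction: H → 1 − 1/(2·75) = 0.99333.
z(H) = z(0.99333) = 2.475
z(FA) = z(0.25333) = -0.664
d' = 2.475 − (-0.664) = 3.139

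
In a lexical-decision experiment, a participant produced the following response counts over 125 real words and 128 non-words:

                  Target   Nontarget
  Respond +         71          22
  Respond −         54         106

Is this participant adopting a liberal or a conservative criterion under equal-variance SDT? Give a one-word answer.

conservative

z(H) = 0.171, z(FA) = -0.947
c = −½·(z(H) + z(FA)) = 0.388
c > 0 → conservative criterion (biased toward responding “no”).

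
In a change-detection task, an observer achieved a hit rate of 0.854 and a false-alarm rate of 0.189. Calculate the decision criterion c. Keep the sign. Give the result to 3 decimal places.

c = -0.086

Φ⁻¹(H) = 1.0537
Φ⁻¹(FA) = -0.8816
c = −½·[z(H) + z(FA)] = −0.5 × (1.0537 + (-0.8816)) = -0.08605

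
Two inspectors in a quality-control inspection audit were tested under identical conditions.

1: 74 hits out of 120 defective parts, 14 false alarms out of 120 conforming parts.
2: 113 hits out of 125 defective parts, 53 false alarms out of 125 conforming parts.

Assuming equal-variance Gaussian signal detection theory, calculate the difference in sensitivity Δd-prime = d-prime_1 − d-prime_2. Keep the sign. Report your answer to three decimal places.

1: z(0.6167) = 0.2968, z(0.1167) = -1.1916, d' = 1.4884
2: z(0.9040) = 1.3047, z(0.4240) = -0.1917, d' = 1.4964
Δd' = d'_1 − d'_2 = 1.4884 − 1.4964 = -0.0080
2 has the higher sensitivity.

Δd-prime = -0.008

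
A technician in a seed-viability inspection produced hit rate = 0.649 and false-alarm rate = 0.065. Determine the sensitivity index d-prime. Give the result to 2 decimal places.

d-prime = 1.90

z(0.649) = 0.383, z(0.065) = -1.514
d' = z(H) − z(FA) = 0.383 − (-1.514) = 1.897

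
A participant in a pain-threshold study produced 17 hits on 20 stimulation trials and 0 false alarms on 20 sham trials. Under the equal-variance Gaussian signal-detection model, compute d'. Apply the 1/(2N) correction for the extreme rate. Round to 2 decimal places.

The false-alarm rate is 0/20 = 0, so apply the 1/(2N) correction: FA → 1/(2·20) = 0.02500.
z(H) = z(0.85000) = 1.036
z(FA) = z(0.02500) = -1.960
d' = 1.036 − (-1.960) = 2.996

d' = 3.00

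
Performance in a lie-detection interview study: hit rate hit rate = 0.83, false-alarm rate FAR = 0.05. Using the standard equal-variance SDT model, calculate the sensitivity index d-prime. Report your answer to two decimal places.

d-prime = 2.60

z(H) = 0.9542
z(FA) = -1.6449
d' = z(H) − z(FA) = 0.9542 − (-1.6449) = 2.5991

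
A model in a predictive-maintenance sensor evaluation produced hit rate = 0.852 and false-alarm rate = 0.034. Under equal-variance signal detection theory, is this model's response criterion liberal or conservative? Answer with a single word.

conservative

z(H) = 1.045, z(FA) = -1.825
c = −½·(z(H) + z(FA)) = 0.390
c > 0 → conservative criterion (biased toward responding “no”).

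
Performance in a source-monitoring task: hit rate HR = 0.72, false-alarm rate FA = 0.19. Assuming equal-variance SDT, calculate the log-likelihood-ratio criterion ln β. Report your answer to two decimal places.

Φ⁻¹(H) = 0.583
Φ⁻¹(FA) = -0.878
ln β = −½·[z(H)² − z(FA)²] = −0.5 × (0.340 − 0.771) = 0.2155

ln β = 0.22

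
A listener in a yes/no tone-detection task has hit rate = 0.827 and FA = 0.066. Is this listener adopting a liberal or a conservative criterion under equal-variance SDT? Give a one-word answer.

conservative

z(H) = 0.942, z(FA) = -1.506
c = −½·(z(H) + z(FA)) = 0.282
c > 0 → conservative criterion (biased toward responding “no”).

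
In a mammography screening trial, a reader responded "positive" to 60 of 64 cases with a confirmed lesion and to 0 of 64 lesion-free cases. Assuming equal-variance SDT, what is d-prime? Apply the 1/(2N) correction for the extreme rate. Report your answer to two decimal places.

The false-alarm rate is 0/64 = 0, so apply the 1/(2N) correction: FA → 1/(2·64) = 0.00781.
z(H) = z(0.93750) = 1.534
z(FA) = z(0.00781) = -2.418
d' = 1.534 − (-2.418) = 3.952

d-prime = 3.95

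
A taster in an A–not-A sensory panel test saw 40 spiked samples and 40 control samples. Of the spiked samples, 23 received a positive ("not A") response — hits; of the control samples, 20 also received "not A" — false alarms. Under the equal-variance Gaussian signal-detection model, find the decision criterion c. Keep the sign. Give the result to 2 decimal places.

c = -0.09

H = 23/40 = 0.5750
FA = 20/40 = 0.5000
Φ⁻¹(H) = Φ⁻¹(0.5750) = 0.1891
Φ⁻¹(FA) = Φ⁻¹(0.5000) = 0.0000
c = −½·[z(H) + z(FA)] = −0.5 × (0.1891 + 0.0000) = -0.09455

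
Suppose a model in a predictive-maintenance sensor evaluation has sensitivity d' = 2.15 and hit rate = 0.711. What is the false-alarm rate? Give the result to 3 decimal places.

false-alarm rate = 0.056

z(hit rate) = z(0.711) = 0.5563
z(FA) = z(H) − d' = 0.5563 − 2.15 = -1.5937
false-alarm rate = Φ(-1.5937) = 0.0555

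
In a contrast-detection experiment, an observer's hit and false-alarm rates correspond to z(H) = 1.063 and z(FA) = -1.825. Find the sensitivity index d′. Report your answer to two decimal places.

d' = z(H) − z(FA) = 1.063 − (-1.825) = 2.888

d′ = 2.89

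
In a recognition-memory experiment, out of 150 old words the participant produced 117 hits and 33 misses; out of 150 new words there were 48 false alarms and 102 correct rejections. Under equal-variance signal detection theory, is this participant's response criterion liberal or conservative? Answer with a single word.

liberal

z(H) = 0.772, z(FA) = -0.468
c = −½·(z(H) + z(FA)) = -0.152
c < 0 → liberal criterion (biased toward responding “yes”).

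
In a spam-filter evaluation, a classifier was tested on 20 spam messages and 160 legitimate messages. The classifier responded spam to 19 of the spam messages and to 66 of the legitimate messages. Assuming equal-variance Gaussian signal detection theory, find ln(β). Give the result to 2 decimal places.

ln β = -1.33

H = 19/20 = 0.9500
FA = 66/160 = 0.4125
z(H) = z(0.9500) = 1.645
z(FA) = z(0.4125) = -0.221
ln β = −½·[z(H)² − z(FA)²] = −0.5 × (2.706 − 0.049) = -1.3285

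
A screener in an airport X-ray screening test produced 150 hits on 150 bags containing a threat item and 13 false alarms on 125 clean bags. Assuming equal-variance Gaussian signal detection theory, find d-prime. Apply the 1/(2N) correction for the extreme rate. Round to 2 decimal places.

d-prime = 3.97

The hit rate is 150/150 = 1, so apply the 1/(2N) correction: H → 1 − 1/(2·150) = 0.99667.
z(H) = z(0.99667) = 2.713
z(FA) = z(0.10400) = -1.259
d' = 2.713 − (-1.259) = 3.972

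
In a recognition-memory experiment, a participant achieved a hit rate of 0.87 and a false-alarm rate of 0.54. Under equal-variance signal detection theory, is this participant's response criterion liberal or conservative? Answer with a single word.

liberal

z(H) = 1.126, z(FA) = 0.100
c = −½·(z(H) + z(FA)) = -0.613
c < 0 → liberal criterion (biased toward responding “yes”).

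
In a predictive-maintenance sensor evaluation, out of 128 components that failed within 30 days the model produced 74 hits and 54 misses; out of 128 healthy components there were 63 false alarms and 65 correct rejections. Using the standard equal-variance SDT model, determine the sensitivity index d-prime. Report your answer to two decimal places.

d-prime = 0.22

H = 74/128 = 0.5781
FA = 63/128 = 0.4922
Φ⁻¹(0.5781) = 0.1970, Φ⁻¹(0.4922) = -0.0196
d' = z(H) − z(FA) = 0.1970 − (-0.0196) = 0.2166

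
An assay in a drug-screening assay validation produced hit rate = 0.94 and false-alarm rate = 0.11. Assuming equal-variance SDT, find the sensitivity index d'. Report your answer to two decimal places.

d' = 2.78

z(H) = 1.555
z(FA) = -1.227
d' = z(H) − z(FA) = 1.555 − (-1.227) = 2.782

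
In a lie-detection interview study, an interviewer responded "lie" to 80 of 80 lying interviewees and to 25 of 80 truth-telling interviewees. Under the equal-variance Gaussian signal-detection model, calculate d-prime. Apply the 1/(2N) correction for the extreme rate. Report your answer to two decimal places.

The hit rate is 80/80 = 1, so apply the 1/(2N) correction: H → 1 − 1/(2·80) = 0.99375.
z(H) = z(0.99375) = 2.498
z(FA) = z(0.31250) = -0.489
d' = 2.498 − (-0.489) = 2.987

d-prime = 2.99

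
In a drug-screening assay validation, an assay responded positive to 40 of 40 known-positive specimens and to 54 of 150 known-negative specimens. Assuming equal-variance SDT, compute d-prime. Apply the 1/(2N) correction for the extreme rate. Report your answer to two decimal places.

d-prime = 2.60

The hit rate is 40/40 = 1, so apply the 1/(2N) correction: H → 1 − 1/(2·40) = 0.98750.
z(H) = z(0.98750) = 2.241
z(FA) = z(0.36000) = -0.358
d' = 2.241 − (-0.358) = 2.599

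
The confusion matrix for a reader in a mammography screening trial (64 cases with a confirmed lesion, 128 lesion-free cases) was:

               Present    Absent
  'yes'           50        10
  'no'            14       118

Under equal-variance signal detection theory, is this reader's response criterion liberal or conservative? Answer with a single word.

conservative

z(H) = 0.776, z(FA) = -1.418
c = −½·(z(H) + z(FA)) = 0.321
c > 0 → conservative criterion (biased toward responding “no”).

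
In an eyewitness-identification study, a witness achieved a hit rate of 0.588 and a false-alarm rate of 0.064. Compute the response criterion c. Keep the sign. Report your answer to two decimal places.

c = 0.65

z(0.588) = 0.2224, z(0.064) = -1.5220
c = −½·[z(H) + z(FA)] = −0.5 × (0.2224 + (-1.5220)) = 0.6498
c > 0: the witness has a conservative response bias.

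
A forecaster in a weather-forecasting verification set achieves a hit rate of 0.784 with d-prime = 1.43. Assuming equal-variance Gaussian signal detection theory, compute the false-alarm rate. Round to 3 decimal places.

false-alarm rate = 0.260

z(hit rate) = z(0.784) = 0.7858
z(FA) = z(H) − d' = 0.7858 − 1.43 = -0.6442
false-alarm rate = Φ(-0.6442) = 0.2597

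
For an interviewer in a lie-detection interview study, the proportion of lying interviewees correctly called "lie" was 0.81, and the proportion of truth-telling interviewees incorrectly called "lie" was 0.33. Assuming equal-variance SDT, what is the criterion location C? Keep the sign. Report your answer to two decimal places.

C = -0.22

z(0.81) = 0.8779, z(0.33) = -0.4399
c = −½·[z(H) + z(FA)] = −0.5 × (0.8779 + (-0.4399)) = -0.2190
c < 0: the interviewer has a liberal response bias.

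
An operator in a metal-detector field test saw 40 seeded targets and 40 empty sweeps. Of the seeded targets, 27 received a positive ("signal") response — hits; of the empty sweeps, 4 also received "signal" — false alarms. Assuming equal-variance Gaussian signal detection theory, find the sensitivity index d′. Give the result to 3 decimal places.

d′ = 1.735

H = 27/40 = 0.6750
FA = 4/40 = 0.1000
Φ⁻¹(0.6750) = 0.4538, Φ⁻¹(0.1000) = -1.2816
d' = z(H) − z(FA) = 0.4538 − (-1.2816) = 1.7354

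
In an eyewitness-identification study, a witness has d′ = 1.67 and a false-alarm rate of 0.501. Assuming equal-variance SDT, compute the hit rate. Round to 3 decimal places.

z(false-alarm rate) = z(0.501) = 0.0025
z(H) = z(FA) + d' = 0.0025 + 1.67 = 1.6725
hit rate = Φ(1.6725) = 0.9528

hit rate = 0.953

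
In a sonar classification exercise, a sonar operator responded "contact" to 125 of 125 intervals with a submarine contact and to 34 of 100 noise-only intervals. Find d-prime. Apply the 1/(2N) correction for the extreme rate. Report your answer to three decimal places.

The hit rate is 125/125 = 1, so apply the 1/(2N) correction: H → 1 − 1/(2·125) = 0.99600.
z(H) = z(0.99600) = 2.6521
z(FA) = z(0.34000) = -0.4125
d' = 2.6521 − (-0.4125) = 3.0646

d-prime = 3.065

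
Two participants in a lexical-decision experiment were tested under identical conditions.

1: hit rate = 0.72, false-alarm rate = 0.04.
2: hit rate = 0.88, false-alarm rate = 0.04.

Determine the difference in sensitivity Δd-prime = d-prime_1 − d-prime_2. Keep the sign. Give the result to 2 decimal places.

Δd-prime = -0.59

1: z(0.72) = 0.583, z(0.04) = -1.751, d' = 2.334
2: z(0.88) = 1.175, z(0.04) = -1.751, d' = 2.926
Δd' = d'_1 − d'_2 = 2.334 − 2.926 = -0.592
2 has the higher sensitivity.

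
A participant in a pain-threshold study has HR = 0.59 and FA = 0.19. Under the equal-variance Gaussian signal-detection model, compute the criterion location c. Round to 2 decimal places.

Φ⁻¹(H) = 0.2275
Φ⁻¹(FA) = -0.8779
c = −½·[z(H) + z(FA)] = −0.5 × (0.2275 + (-0.8779)) = 0.3252
c > 0: the participant has a conservative response bias.

c = 0.33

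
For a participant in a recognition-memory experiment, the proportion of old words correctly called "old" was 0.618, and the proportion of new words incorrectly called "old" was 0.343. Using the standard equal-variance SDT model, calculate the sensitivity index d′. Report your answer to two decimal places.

d′ = 0.70

Φ⁻¹(H) = 0.300
Φ⁻¹(FA) = -0.404
d' = z(H) − z(FA) = 0.300 − (-0.404) = 0.704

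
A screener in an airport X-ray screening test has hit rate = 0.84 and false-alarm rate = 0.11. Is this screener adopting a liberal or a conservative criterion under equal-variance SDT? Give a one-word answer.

z(H) = 0.994, z(FA) = -1.227
c = −½·(z(H) + z(FA)) = 0.1165
c > 0 → conservative criterion (biased toward responding “no”).

conservative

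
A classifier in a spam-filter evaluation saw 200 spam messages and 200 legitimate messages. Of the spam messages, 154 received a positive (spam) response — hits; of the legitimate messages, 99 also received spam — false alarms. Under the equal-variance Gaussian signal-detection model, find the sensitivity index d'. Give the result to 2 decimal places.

d' = 0.75

H = 154/200 = 0.7700
FA = 99/200 = 0.4950
Φ⁻¹(H) = Φ⁻¹(0.7700) = 0.739
Φ⁻¹(FA) = Φ⁻¹(0.4950) = -0.013
d' = z(H) − z(FA) = 0.739 − (-0.013) = 0.752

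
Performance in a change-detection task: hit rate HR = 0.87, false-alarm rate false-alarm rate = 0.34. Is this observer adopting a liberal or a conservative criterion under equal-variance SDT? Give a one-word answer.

liberal

z(H) = 1.126, z(FA) = -0.412
c = −½·(z(H) + z(FA)) = -0.357
c < 0 → liberal criterion (biased toward responding “yes”).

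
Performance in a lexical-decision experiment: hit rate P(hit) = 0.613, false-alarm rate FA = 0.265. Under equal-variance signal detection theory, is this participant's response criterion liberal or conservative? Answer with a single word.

z(H) = 0.287, z(FA) = -0.628
c = −½·(z(H) + z(FA)) = 0.1705
c > 0 → conservative criterion (biased toward responding “no”).

conservative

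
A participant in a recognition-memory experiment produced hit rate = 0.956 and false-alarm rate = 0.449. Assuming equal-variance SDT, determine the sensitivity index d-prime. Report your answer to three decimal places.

Φ⁻¹(H) = Φ⁻¹(0.956) = 1.7060
Φ⁻¹(FA) = Φ⁻¹(0.449) = -0.1282
d' = z(H) − z(FA) = 1.7060 − (-0.1282) = 1.8342

d-prime = 1.834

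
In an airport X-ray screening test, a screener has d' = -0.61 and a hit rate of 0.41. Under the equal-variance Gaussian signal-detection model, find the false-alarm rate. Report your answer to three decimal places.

z(hit rate) = z(0.41) = -0.2275
z(FA) = z(H) − d' = -0.2275 − (-0.61) = 0.3825
false-alarm rate = Φ(0.3825) = 0.6490

false-alarm rate = 0.649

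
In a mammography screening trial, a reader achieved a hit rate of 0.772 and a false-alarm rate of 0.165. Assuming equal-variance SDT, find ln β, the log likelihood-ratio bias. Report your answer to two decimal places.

Φ⁻¹(0.772) = 0.745, Φ⁻¹(0.165) = -0.974
ln β = −½·[z(H)² − z(FA)²] = −0.5 × (0.555 − 0.949) = 0.197

ln β = 0.20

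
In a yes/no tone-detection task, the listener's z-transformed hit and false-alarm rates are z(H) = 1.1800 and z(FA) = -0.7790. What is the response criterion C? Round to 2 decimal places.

c = −½·[z(H) + z(FA)] = −½·(1.1800 + (-0.7790)) = -0.2005

C = -0.20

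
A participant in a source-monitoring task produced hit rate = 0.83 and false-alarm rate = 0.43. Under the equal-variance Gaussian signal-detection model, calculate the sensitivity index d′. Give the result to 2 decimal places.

d′ = 1.13

z(H) = z(0.83) = 0.954
z(FA) = z(0.43) = -0.176
d' = z(H) − z(FA) = 0.954 − (-0.176) = 1.130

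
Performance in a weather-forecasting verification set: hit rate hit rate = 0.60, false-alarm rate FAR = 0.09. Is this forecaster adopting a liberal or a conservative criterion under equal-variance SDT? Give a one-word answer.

conservative

z(H) = 0.253, z(FA) = -1.341
c = −½·(z(H) + z(FA)) = 0.544
c > 0 → conservative criterion (biased toward responding “no”).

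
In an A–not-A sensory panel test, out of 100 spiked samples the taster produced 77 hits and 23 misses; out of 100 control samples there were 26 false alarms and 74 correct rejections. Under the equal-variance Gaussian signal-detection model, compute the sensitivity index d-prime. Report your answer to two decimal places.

d-prime = 1.38

H = 77/100 = 0.7700
FA = 26/100 = 0.2600
z(H) = z(0.7700) = 0.739
z(FA) = z(0.2600) = -0.643
d' = z(H) − z(FA) = 0.739 − (-0.643) = 1.382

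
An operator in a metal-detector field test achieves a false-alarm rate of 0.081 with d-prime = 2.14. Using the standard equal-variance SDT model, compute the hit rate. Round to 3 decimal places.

hit rate = 0.771

z(false-alarm rate) = z(0.081) = -1.3984
z(H) = z(FA) + d' = -1.3984 + 2.14 = 0.7416
hit rate = Φ(0.7416) = 0.7708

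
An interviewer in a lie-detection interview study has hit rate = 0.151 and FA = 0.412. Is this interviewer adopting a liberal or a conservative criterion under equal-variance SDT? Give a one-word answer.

z(H) = -1.032, z(FA) = -0.222
c = −½·(z(H) + z(FA)) = 0.627
c > 0 → conservative criterion (biased toward responding “no”).

conservative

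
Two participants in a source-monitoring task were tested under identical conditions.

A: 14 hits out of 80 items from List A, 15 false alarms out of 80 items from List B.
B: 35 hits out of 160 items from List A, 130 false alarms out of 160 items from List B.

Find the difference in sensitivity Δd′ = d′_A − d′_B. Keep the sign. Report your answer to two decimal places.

Δd′ = 1.62

A: z(0.1750) = -0.935, z(0.1875) = -0.887, d' = -0.048
B: z(0.2188) = -0.776, z(0.8125) = 0.887, d' = -1.663
Δd' = d'_A − d'_B = -0.048 − (-1.663) = 1.615
A has the higher sensitivity.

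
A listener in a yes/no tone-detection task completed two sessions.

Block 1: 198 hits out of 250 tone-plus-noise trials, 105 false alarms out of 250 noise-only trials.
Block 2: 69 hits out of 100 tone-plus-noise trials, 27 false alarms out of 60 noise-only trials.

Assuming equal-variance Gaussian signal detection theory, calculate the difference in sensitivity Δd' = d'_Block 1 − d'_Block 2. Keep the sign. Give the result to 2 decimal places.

Block 1: z(0.7920) = 0.813, z(0.4200) = -0.202, d' = 1.015
Block 2: z(0.6900) = 0.496, z(0.4500) = -0.126, d' = 0.622
Δd' = d'_Block 1 − d'_Block 2 = 1.015 − 0.622 = 0.393
Block 1 has the higher sensitivity.

Δd' = 0.39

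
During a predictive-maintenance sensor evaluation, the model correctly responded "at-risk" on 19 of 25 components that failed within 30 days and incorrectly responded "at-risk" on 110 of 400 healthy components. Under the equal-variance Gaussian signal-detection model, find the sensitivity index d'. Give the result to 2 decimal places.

d' = 1.30

H = 19/25 = 0.7600
FA = 110/400 = 0.2750
Φ⁻¹(H) = 0.7063
Φ⁻¹(FA) = -0.5978
d' = z(H) − z(FA) = 0.7063 − (-0.5978) = 1.3041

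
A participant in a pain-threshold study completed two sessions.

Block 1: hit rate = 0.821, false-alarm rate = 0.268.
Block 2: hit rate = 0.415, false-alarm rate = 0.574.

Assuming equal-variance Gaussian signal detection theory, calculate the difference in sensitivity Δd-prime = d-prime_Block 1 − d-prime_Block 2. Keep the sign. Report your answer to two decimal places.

Δd-prime = 1.94

Block 1: z(0.821) = 0.919, z(0.268) = -0.619, d' = 1.538
Block 2: z(0.415) = -0.215, z(0.574) = 0.187, d' = -0.402
Δd' = d'_Block 1 − d'_Block 2 = 1.538 − (-0.402) = 1.940
Block 1 has the higher sensitivity.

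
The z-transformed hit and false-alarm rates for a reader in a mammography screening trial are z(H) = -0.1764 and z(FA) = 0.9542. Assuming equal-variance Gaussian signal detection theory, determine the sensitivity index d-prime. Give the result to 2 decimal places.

d' = z(H) − z(FA) = -0.1764 − 0.9542 = -1.1306

d-prime = -1.13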